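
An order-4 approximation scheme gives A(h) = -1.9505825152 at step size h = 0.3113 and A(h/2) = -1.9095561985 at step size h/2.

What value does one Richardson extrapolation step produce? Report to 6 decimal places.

Error is O(h^4); halving h shrinks it by 2^4 = 16.
Numerator 16×A(h/2) − A(h) = 16×(-1.9095561985) − (-1.9505825152) = -28.6023166608
Extrapolated: (-28.6023166608) / 15 = -1.9068211107

-1.906821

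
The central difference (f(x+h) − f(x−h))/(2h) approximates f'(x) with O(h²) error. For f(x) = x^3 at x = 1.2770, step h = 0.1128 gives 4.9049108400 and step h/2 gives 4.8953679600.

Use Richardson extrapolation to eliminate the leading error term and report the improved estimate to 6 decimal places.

4.892187

r = 2: numerator weight 4, denominator 3.
4·4.8953679600 = 19.5814718400; subtract 4.9049108400 → 14.6765610000
Denominator 4 − 1 = 3.
14.6765610000 ÷ 3 = 4.8921870000
Correction |R − A(h/2)| = 3.181e-03; gap |A(h/2) − A(h)| = 9.543e-03.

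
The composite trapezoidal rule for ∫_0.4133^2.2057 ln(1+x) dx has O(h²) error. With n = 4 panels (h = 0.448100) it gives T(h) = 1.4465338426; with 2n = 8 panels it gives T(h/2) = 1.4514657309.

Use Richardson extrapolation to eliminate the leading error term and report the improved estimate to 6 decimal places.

1.453110

Error is O(h^2); halving h shrinks it by 2^2 = 4.
Weighted: 5.8058629236 − 1.4465338426 = 4.3593290810
(4·1.4514657309 − 1.4465338426)/(4 − 1) = 1.4531096937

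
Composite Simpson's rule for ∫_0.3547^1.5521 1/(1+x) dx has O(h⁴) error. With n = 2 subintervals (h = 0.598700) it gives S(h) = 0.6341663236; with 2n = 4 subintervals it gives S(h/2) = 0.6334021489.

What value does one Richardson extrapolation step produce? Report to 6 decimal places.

0.633351

Leading term ∝ h^4; use weight 16 = 2^4.
16×0.6334021489 − 0.6341663236 = 9.5002680588
Divide by 2^4 − 1 = 15.
(16×0.6334021489 − 0.6341663236)/(16 − 1) = 0.6333512039
Gap between inputs: 7.642e-04; correction applied: −0.0000509450.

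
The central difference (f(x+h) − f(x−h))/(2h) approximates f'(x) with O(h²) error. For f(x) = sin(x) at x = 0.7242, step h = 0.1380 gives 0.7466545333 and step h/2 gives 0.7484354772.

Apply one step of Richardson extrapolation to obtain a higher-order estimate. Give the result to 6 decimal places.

0.749029

Error is O(h^2); halving h shrinks it by 2^2 = 4.
4·0.7484354772 − 0.7466545333 = 2.2470873755
Denominator 4 − 1 = 3.
Result: 0.7490291252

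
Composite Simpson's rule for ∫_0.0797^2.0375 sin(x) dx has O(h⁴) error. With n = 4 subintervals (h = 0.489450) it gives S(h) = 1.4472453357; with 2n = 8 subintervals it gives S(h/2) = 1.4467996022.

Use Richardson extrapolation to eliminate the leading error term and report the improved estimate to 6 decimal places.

With r = 4 the leading error scales as h^4, so the weight is 2^4 = 16.
16*1.4467996022 = 23.1487936352; 23.1487936352 − 1.4472453357 = 21.7015482995
21.7015482995 ÷ 15 = 1.4467698866
Correction |R − A(h/2)| = 2.972e-05; gap |A(h/2) − A(h)| = 4.457e-04.

1.446770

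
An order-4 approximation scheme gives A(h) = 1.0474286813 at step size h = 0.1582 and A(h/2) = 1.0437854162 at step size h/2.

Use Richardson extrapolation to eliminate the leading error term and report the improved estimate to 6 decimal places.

Order 4 gives 2^r = 16 and 2^r − 1 = 15.
Weighted: 16.7005666592 − 1.0474286813 = 15.6531379779
Denominator 16 − 1 = 15.
Extrapolated: 15.6531379779 / 15 = 1.0435425319
Shift from A(h/2): −0.0002428843.

1.043543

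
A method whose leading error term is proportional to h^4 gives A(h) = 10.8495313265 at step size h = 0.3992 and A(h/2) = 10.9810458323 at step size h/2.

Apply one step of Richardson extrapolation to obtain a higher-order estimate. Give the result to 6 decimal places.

With r = 4 the leading error scales as h^4, so the weight is 2^4 = 16.
Numerator 16×A(h/2) − A(h) = 16×10.9810458323 − 10.8495313265 = 164.8472019903
Divide by 2^4 − 1 = 15.
Result: 10.9898134660

10.989813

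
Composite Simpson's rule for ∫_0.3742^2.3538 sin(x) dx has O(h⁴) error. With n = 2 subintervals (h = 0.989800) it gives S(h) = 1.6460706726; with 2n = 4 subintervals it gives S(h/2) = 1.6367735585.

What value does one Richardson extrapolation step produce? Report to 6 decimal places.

Order 4 gives 2^r = 16 and 2^r − 1 = 15.
A(h/2) − A(h) = 1.6367735585 − 1.6460706726 = -0.0092971141
Correction (A(h/2) − A(h))/(16 − 1) = (-0.0092971141)/15 = -0.0006198076
R = A(h/2) + (A(h/2) − A(h))/15 = 1.6367735585 − 0.0006198076 = 1.6361537509
Shift from A(h/2): −0.0006198076.

1.636154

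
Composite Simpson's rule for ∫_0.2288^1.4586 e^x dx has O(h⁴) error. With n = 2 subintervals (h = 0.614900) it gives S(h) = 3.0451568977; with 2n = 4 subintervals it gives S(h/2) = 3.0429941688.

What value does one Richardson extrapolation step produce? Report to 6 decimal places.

r = 4: numerator weight 16, denominator 15.
16 × 3.0429941688 − 3.0451568977 = 45.6427498031
(16 × 3.0429941688 − 3.0451568977)/(16 − 1) = 3.0428499869
Shift from A(h/2): −0.0001441819.

3.042850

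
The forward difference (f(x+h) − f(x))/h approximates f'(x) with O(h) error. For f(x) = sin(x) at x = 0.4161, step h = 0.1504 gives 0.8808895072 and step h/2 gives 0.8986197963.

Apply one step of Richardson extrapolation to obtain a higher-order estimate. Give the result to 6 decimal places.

0.916350

With r = 1 the leading error scales as h^1, so the weight is 2^1 = 2.
Numerator 2·A(h/2) − A(h) = 2·0.8986197963 − 0.8808895072 = 0.9163500854
R = 0.9163500854/1 = 0.9163500854
Gap between inputs: 1.773e-02; correction applied: +0.0177302891.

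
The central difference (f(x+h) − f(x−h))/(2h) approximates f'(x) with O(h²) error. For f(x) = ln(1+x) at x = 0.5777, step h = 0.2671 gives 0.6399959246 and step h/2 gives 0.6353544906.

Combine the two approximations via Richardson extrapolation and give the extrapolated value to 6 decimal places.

r = 2: numerator weight 4, denominator 3.
4 × 0.6353544906 = 2.5414179624; 2.5414179624 − 0.6399959246 = 1.9014220378
Denominator 4 − 1 = 3.
Result: 0.6338073459

0.633807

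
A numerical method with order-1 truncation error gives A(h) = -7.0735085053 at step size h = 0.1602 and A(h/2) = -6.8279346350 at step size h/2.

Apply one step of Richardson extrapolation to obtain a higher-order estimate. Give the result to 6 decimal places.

-6.582361

With r = 1 the leading error scales as h^1, so the weight is 2^1 = 2.
2·(-6.8279346350) − (-7.0735085053) = -6.5823607647
Divide by 2^1 − 1 = 1.
(-6.5823607647) ÷ 1 = -6.5823607647
Correction |R − A(h/2)| = 2.456e-01; gap |A(h/2) − A(h)| = 2.456e-01.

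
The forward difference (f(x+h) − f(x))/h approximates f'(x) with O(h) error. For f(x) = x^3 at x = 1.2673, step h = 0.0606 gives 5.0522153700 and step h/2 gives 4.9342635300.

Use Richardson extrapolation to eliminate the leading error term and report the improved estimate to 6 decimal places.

r = 1, so 2^r = 2.
2*4.9342635300 = 9.8685270600; 9.8685270600 − 5.0522153700 = 4.8163116900
Divide by 2^1 − 1 = 1.
R = 4.8163116900/1 = 4.8163116900
Correction |R − A(h/2)| = 1.180e-01; gap |A(h/2) − A(h)| = 1.180e-01.

4.816312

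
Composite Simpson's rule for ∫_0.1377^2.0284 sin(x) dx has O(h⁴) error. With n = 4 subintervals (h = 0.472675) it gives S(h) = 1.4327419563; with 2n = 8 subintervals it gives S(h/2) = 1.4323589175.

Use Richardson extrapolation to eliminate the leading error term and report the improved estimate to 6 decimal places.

1.432333

r = 4, so 2^r = 16.
16 × 1.4323589175 = 22.9177426800; subtract 1.4327419563 → 21.4850007237
Divide by 2^4 − 1 = 15.
So the Richardson estimate is 1.4323333816.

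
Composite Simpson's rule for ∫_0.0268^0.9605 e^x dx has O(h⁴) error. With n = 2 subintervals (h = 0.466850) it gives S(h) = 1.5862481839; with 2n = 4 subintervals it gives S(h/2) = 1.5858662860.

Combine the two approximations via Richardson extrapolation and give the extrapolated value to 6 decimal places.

1.585841

r = 4: numerator weight 16, denominator 15.
2^4×A(h/2) = 25.3738605760; minus A(h) gives 23.7876123921.
23.7876123921 ÷ 15 = 1.5858408261
Shift from A(h/2): −0.0000254599.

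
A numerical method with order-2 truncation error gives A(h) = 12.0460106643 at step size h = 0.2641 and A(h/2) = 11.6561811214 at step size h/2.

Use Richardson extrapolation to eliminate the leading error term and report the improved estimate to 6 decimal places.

Method order is 2; weight 2^2 = 4.
4 × 11.6561811214 = 46.6247244856; 46.6247244856 − 12.0460106643 = 34.5787138213
R = 34.5787138213/3 = 11.5262379404
Shift from A(h/2): −0.1299431810.

11.526238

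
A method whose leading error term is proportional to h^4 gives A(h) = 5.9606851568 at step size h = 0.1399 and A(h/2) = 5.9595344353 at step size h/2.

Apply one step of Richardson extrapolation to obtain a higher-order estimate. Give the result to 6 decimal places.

5.959458

Method order is 4; weight 2^4 = 16.
2^4 × A(h/2) = 95.3525509648; minus A(h) gives 89.3918658080.
R = 89.3918658080/15 = 5.9594577205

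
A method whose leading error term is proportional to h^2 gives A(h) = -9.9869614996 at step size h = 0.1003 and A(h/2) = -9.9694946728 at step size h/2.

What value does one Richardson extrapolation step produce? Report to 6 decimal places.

-9.963672

r = 2, so 2^r = 4.
4×(-9.9694946728) = -39.8779786912; subtract (-9.9869614996) → -29.8910171916
Divide by 2^2 − 1 = 3.
(4×(-9.9694946728) − (-9.9869614996))/(4 − 1) = -9.9636723972
Gap between inputs: 1.747e-02; correction applied: +0.0058222756.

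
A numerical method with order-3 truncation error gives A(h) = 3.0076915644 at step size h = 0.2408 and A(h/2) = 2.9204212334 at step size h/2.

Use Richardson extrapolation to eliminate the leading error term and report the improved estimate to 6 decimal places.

r = 3, so 2^r = 8.
2^3 × A(h/2) = 23.3633698672; minus A(h) gives 20.3556783028.
R = 20.3556783028/7 = 2.9079540433

2.907954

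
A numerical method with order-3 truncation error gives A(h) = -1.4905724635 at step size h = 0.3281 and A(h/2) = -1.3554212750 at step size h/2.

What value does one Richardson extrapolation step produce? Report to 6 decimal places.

-1.336114

The method has order 3: 2^3 = 8.
8×(-1.3554212750) − (-1.4905724635) = -9.3527977365
Divide by 2^3 − 1 = 7.
Extrapolated: (-9.3527977365) / 7 = -1.3361139624
Gap between inputs: 1.352e-01; correction applied: +0.0193073126.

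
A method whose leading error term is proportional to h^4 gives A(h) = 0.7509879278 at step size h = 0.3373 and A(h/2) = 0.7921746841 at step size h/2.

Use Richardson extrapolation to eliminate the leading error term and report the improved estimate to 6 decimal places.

With r = 4 the leading error scales as h^4, so the weight is 2^4 = 16.
16·0.7921746841 = 12.6747949456; subtract 0.7509879278 → 11.9238070178
Extrapolated: 11.9238070178 / 15 = 0.7949204679

0.794920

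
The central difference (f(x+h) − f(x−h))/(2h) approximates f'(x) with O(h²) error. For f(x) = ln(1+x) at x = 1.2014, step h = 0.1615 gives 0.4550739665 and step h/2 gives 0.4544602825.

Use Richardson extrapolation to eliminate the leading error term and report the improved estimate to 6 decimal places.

Method order is 2; weight 2^2 = 4.
Numerator 4 × A(h/2) − A(h) = 4 × 0.4544602825 − 0.4550739665 = 1.3627671635
1.3627671635 ÷ 3 = 0.4542557212
Shift from A(h/2): −0.0002045613.

0.454256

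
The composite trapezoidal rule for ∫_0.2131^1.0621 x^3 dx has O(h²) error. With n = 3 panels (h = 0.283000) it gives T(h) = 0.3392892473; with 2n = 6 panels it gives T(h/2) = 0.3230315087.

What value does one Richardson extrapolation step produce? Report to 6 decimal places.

0.317612

r = 2: numerator weight 4, denominator 3.
A(h/2) − A(h) = 0.3230315087 − 0.3392892473 = -0.0162577386
Divide by 2^2 − 1 = 3: (-0.0162577386)/3 = -0.0054192462
R = 0.3230315087 − 0.0054192462 = 0.3176122625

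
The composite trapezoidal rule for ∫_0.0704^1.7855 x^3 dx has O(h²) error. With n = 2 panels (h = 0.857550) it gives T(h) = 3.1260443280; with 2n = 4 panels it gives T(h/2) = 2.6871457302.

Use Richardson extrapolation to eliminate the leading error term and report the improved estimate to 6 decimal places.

Method order is 2; weight 2^2 = 4.
Numerator 4·A(h/2) − A(h) = 4·2.6871457302 − 3.1260443280 = 7.6225385928
Extrapolated: 7.6225385928 / 3 = 2.5408461976

2.540846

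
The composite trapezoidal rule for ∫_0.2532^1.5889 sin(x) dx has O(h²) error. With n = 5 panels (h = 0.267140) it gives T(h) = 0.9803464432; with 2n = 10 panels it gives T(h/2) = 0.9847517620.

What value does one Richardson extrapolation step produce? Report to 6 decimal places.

0.986220

r = 2: numerator weight 4, denominator 3.
Weighted: 3.9390070480 − 0.9803464432 = 2.9586606048
R = 2.9586606048/3 = 0.9862202016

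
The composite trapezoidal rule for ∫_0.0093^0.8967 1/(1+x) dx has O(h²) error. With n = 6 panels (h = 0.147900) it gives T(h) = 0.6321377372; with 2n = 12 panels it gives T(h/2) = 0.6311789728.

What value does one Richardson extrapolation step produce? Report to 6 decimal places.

Order 2 gives 2^r = 4 and 2^r − 1 = 3.
4 × 0.6311789728 = 2.5247158912; subtract 0.6321377372 → 1.8925781540
R = 1.8925781540/3 = 0.6308593847

0.630859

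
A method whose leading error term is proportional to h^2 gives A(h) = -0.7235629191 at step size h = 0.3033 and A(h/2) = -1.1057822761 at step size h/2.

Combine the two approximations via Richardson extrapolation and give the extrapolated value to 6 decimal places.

-1.233189

r = 2: numerator weight 4, denominator 3.
4 × (-1.1057822761) − (-0.7235629191) = -3.6995661853
(4 × (-1.1057822761) − (-0.7235629191))/(4 − 1) = -1.2331887284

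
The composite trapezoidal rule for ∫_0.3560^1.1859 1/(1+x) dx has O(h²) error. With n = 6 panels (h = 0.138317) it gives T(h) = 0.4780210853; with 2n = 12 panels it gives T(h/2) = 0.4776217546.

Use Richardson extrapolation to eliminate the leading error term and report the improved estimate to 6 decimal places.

0.477489

r = 2: numerator weight 4, denominator 3.
A(h/2) − A(h) = 0.4776217546 − 0.4780210853 = -0.0003993307
Correction (A(h/2) − A(h))/(4 − 1) = (-0.0003993307)/3 = -0.0001331102
R = 0.4776217546 − 0.0001331102 = 0.4774886444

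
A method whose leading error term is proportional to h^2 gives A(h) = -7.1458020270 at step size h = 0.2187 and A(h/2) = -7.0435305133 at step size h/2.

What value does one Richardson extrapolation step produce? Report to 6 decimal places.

r = 2: numerator weight 4, denominator 3.
A(h/2) − A(h) = -7.0435305133 − (-7.1458020270) = 0.1022715137
Divide by 2^2 − 1 = 3: 0.1022715137/3 = 0.0340905046
R = -7.0435305133 + 0.0340905046 = -7.0094400087

-7.009440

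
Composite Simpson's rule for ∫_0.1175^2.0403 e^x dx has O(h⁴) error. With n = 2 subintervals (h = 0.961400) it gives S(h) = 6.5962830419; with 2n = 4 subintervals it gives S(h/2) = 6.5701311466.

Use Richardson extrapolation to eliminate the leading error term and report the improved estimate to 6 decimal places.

Order 4 gives 2^r = 16 and 2^r − 1 = 15.
Numerator 16×A(h/2) − A(h) = 16×6.5701311466 − 6.5962830419 = 98.5258153037
Divide by 2^4 − 1 = 15.
R = 98.5258153037/15 = 6.5683876869
Gap between inputs: 2.615e-02; correction applied: −0.0017434597.

6.568388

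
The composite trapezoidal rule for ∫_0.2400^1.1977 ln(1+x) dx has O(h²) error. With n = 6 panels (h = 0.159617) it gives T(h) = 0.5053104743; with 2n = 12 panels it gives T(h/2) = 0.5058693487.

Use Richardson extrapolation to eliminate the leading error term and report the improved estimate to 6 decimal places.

0.506056

Leading term ∝ h^2; use weight 4 = 2^2.
Numerator 4 × A(h/2) − A(h) = 4 × 0.5058693487 − 0.5053104743 = 1.5181669205
Denominator 4 − 1 = 3.
1.5181669205 ÷ 3 = 0.5060556402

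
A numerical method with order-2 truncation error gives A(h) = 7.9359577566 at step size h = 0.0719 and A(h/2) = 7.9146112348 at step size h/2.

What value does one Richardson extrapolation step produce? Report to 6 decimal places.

7.907496

Error is O(h^2); halving h shrinks it by 2^2 = 4.
Numerator 4×A(h/2) − A(h) = 4×7.9146112348 − 7.9359577566 = 23.7224871826
Divide by 2^2 − 1 = 3.
Extrapolated: 23.7224871826 / 3 = 7.9074957275
Correction |R − A(h/2)| = 7.116e-03; gap |A(h/2) − A(h)| = 2.135e-02.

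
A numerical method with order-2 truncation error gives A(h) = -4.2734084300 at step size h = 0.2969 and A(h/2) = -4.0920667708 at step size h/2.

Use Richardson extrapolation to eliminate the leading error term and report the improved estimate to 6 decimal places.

-4.031620

Leading term ∝ h^2; use weight 4 = 2^2.
4*(-4.0920667708) − (-4.2734084300) = -12.0948586532
Divide by 2^2 − 1 = 3.
(-12.0948586532) ÷ 3 = -4.0316195511
Shift from A(h/2): +0.0604472197.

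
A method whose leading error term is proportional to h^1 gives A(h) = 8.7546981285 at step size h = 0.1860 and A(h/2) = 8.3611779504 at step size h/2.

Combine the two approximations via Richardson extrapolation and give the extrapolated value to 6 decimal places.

7.967658

With r = 1 the leading error scales as h^1, so the weight is 2^1 = 2.
Difference of the inputs: 8.3611779504 − 8.7546981285 = -0.3935201781
Correction (A(h/2) − A(h))/(2 − 1) = (-0.3935201781)/1 = -0.3935201781
R = 8.3611779504 − 0.3935201781 = 7.9676577723
Correction |R − A(h/2)| = 3.935e-01; gap |A(h/2) − A(h)| = 3.935e-01.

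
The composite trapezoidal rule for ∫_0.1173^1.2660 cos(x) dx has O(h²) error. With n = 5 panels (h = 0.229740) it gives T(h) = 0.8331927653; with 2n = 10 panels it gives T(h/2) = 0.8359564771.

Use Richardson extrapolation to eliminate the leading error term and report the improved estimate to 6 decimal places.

With r = 2 the leading error scales as h^2, so the weight is 2^2 = 4.
Numerator 4*A(h/2) − A(h) = 4*0.8359564771 − 0.8331927653 = 2.5106331431
Divide by 2^2 − 1 = 3.
Extrapolated: 2.5106331431 / 3 = 0.8368777144

0.836878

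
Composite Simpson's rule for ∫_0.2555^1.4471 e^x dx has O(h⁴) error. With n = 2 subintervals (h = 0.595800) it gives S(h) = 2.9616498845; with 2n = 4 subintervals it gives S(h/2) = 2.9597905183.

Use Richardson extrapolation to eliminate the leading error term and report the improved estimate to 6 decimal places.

2.959667

r = 4, so 2^r = 16.
Numerator 16 × A(h/2) − A(h) = 16 × 2.9597905183 − 2.9616498845 = 44.3949984083
Divide by 2^4 − 1 = 15.
44.3949984083 ÷ 15 = 2.9596665606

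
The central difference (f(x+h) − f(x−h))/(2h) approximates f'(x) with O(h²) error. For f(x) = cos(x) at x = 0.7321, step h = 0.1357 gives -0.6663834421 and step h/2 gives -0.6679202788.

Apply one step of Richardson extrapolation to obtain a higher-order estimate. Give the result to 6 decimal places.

Method order is 2; weight 2^2 = 4.
4*(-0.6679202788) − (-0.6663834421) = -2.0052976731
Extrapolated: (-2.0052976731) / 3 = -0.6684325577
Shift from A(h/2): −0.0005122789.

-0.668433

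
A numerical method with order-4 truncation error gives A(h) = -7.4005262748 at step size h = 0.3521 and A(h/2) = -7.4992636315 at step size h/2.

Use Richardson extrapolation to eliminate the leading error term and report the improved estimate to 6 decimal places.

-7.505846

r = 4, so 2^r = 16.
16×(-7.4992636315) − (-7.4005262748) = -112.5876918292
Denominator 16 − 1 = 15.
R = (-112.5876918292)/15 = -7.5058461219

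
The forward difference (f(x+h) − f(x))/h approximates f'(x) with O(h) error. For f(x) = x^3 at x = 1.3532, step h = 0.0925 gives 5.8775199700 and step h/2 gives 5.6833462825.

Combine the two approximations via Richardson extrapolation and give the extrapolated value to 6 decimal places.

5.489173

With r = 1 the leading error scales as h^1, so the weight is 2^1 = 2.
2*5.6833462825 = 11.3666925650; subtract 5.8775199700 → 5.4891725950
Divide by 2^1 − 1 = 1.
Extrapolated: 5.4891725950 / 1 = 5.4891725950
Shift from A(h/2): −0.1941736875.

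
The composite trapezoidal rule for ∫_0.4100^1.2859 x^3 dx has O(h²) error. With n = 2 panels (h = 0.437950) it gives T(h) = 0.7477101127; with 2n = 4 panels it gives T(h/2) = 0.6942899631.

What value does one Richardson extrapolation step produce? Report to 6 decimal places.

0.676483

Order 2 gives 2^r = 4 and 2^r − 1 = 3.
Weighted: 2.7771598524 − 0.7477101127 = 2.0294497397
Denominator 4 − 1 = 3.
(4×0.6942899631 − 0.7477101127)/(4 − 1) = 0.6764832466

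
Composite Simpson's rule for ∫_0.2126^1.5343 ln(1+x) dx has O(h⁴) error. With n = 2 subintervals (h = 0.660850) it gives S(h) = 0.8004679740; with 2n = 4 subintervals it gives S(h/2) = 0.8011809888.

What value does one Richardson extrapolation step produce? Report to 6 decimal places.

0.801229

Error is O(h^4); halving h shrinks it by 2^4 = 16.
Weighted: 12.8188958208 − 0.8004679740 = 12.0184278468
12.0184278468 ÷ 15 = 0.8012285231
Shift from A(h/2): +0.0000475343.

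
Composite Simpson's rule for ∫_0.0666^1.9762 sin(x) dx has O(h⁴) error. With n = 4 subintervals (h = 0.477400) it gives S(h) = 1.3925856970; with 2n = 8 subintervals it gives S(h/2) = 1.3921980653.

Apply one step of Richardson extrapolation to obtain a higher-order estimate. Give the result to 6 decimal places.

Method order is 4; weight 2^4 = 16.
16 × 1.3921980653 = 22.2751690448; 22.2751690448 − 1.3925856970 = 20.8825833478
Denominator 16 − 1 = 15.
20.8825833478 ÷ 15 = 1.3921722232
Correction |R − A(h/2)| = 2.584e-05; gap |A(h/2) − A(h)| = 3.876e-04.

1.392172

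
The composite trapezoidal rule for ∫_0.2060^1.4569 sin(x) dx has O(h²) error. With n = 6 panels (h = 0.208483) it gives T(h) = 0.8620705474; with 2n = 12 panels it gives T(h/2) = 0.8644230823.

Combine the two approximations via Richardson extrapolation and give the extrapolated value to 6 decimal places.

Error is O(h^2); halving h shrinks it by 2^2 = 4.
A(h/2) − A(h) = 0.8644230823 − 0.8620705474 = 0.0023525349
Divide by 2^2 − 1 = 3: 0.0023525349/3 = 0.0007841783
R = A(h/2) + (A(h/2) − A(h))/3 = 0.8644230823 + 0.0007841783 = 0.8652072606

0.865207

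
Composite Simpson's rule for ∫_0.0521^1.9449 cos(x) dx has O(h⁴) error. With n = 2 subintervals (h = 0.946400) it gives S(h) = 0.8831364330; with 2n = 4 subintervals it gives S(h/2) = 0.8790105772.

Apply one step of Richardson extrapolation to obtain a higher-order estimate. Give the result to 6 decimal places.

With r = 4 the leading error scales as h^4, so the weight is 2^4 = 16.
A(h/2) − A(h) = 0.8790105772 − 0.8831364330 = -0.0041258558
Divide by 2^4 − 1 = 15: (-0.0041258558)/15 = -0.0002750571
R = 0.8790105772 − 0.0002750571 = 0.8787355201
Shift from A(h/2): −0.0002750571.

0.878736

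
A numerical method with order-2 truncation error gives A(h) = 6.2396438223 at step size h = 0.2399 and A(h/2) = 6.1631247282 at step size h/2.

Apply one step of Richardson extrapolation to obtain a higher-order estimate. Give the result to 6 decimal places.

r = 2: numerator weight 4, denominator 3.
4 × 6.1631247282 = 24.6524989128; 24.6524989128 − 6.2396438223 = 18.4128550905
(4 × 6.1631247282 − 6.2396438223)/(4 − 1) = 6.1376183635

6.137618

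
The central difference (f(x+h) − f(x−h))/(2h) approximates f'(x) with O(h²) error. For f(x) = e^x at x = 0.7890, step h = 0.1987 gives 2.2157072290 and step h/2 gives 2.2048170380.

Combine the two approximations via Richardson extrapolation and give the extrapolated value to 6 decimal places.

Method order is 2; weight 2^2 = 4.
4 × 2.2048170380 = 8.8192681520; subtract 2.2157072290 → 6.6035609230
(4 × 2.2048170380 − 2.2157072290)/(4 − 1) = 2.2011869743
Shift from A(h/2): −0.0036300637.

2.201187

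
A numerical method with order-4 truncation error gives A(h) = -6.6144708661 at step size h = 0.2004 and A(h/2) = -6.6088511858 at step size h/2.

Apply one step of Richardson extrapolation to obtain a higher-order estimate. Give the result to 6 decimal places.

Error is O(h^4); halving h shrinks it by 2^4 = 16.
Weighted: (-105.7416189728) − (-6.6144708661) = -99.1271481067
(-99.1271481067) ÷ 15 = -6.6084765404

-6.608477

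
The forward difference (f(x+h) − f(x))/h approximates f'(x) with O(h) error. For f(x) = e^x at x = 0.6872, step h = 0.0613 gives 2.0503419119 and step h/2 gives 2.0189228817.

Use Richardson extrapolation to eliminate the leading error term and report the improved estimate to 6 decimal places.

r = 1: numerator weight 2, denominator 1.
Weighted: 4.0378457634 − 2.0503419119 = 1.9875038515
1.9875038515 ÷ 1 = 1.9875038515
Correction |R − A(h/2)| = 3.142e-02; gap |A(h/2) − A(h)| = 3.142e-02.

1.987504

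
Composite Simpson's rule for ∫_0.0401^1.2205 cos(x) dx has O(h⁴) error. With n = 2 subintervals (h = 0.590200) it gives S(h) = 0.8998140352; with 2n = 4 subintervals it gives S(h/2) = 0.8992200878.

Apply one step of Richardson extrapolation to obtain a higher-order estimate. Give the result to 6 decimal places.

0.899180

With r = 4 the leading error scales as h^4, so the weight is 2^4 = 16.
Weighted: 14.3875214048 − 0.8998140352 = 13.4877073696
R = 13.4877073696/15 = 0.8991804913
Shift from A(h/2): −0.0000395965.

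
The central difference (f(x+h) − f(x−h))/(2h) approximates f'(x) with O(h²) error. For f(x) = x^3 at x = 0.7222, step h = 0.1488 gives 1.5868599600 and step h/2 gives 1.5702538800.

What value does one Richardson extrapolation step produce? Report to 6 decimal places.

1.564719

r = 2, so 2^r = 4.
4 × 1.5702538800 = 6.2810155200; 6.2810155200 − 1.5868599600 = 4.6941555600
Divide by 2^2 − 1 = 3.
(4 × 1.5702538800 − 1.5868599600)/(4 − 1) = 1.5647185200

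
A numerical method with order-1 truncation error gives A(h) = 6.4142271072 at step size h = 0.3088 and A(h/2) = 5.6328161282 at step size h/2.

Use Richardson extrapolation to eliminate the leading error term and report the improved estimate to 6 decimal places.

4.851405

r = 1: numerator weight 2, denominator 1.
2*5.6328161282 = 11.2656322564; 11.2656322564 − 6.4142271072 = 4.8514051492
R = 4.8514051492/1 = 4.8514051492
Gap between inputs: 7.814e-01; correction applied: −0.7814109790.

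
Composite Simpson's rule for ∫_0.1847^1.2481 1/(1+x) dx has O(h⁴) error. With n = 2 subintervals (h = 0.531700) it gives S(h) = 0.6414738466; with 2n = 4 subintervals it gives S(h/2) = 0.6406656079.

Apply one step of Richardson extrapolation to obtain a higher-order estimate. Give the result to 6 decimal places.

0.640612

Method order is 4; weight 2^4 = 16.
Numerator 16 × A(h/2) − A(h) = 16 × 0.6406656079 − 0.6414738466 = 9.6091758798
Divide by 2^4 − 1 = 15.
(16 × 0.6406656079 − 0.6414738466)/(16 − 1) = 0.6406117253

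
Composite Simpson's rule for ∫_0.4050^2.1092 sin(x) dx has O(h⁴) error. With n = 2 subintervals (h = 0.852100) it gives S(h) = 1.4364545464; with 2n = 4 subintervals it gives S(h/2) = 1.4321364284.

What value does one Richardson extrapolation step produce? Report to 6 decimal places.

Method order is 4; weight 2^4 = 16.
Top: 16(1.4321364284) − (1.4364545464) = 21.4777283080
Divide by 2^4 − 1 = 15.
Result: 1.4318485539

1.431849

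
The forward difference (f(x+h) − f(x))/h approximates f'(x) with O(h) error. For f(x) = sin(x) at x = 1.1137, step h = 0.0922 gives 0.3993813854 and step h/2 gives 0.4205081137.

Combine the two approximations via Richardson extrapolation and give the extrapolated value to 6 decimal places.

Leading term ∝ h^1; use weight 2 = 2^1.
Numerator 2×A(h/2) − A(h) = 2×0.4205081137 − 0.3993813854 = 0.4416348420
Denominator 2 − 1 = 1.
Extrapolated: 0.4416348420 / 1 = 0.4416348420

0.441635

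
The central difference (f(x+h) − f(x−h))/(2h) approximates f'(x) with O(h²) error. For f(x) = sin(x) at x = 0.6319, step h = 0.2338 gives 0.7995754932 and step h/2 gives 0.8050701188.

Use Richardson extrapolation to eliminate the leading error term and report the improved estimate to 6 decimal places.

Error is O(h^2); halving h shrinks it by 2^2 = 4.
Numerator 4·A(h/2) − A(h) = 4·0.8050701188 − 0.7995754932 = 2.4207049820
Divide by 2^2 − 1 = 3.
(4·0.8050701188 − 0.7995754932)/(4 − 1) = 0.8069016607
Gap between inputs: 5.495e-03; correction applied: +0.0018315419.

0.806902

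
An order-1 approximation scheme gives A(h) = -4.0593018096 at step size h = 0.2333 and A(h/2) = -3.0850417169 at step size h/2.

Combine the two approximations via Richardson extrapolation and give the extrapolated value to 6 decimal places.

-2.110782

The method has order 1: 2^1 = 2.
2 × (-3.0850417169) = -6.1700834338; (-6.1700834338) − (-4.0593018096) = -2.1107816242
Extrapolated: (-2.1107816242) / 1 = -2.1107816242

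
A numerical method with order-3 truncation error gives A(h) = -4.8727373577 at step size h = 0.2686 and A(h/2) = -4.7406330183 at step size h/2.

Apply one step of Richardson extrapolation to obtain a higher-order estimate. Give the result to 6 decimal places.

-4.721761

With r = 3 the leading error scales as h^3, so the weight is 2^3 = 8.
2^3×A(h/2) = -37.9250641464; minus A(h) gives -33.0523267887.
Denominator 8 − 1 = 7.
(8×(-4.7406330183) − (-4.8727373577))/(8 − 1) = -4.7217609698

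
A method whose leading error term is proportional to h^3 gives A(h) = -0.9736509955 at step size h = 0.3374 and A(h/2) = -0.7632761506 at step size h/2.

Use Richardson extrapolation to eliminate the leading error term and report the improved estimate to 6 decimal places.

-0.733223

With r = 3 the leading error scales as h^3, so the weight is 2^3 = 8.
Difference of the inputs: -0.7632761506 − (-0.9736509955) = 0.2103748449
Divide by 2^3 − 1 = 7: 0.2103748449/7 = 0.0300535493
R = -0.7632761506 + 0.0300535493 = -0.7332226013
Correction |R − A(h/2)| = 3.005e-02; gap |A(h/2) − A(h)| = 2.104e-01.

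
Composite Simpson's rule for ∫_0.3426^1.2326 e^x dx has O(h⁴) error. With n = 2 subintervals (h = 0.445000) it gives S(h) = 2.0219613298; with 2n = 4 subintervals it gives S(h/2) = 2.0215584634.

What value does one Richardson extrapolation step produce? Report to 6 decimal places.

With r = 4 the leading error scales as h^4, so the weight is 2^4 = 16.
Weighted: 32.3449354144 − 2.0219613298 = 30.3229740846
Extrapolated: 30.3229740846 / 15 = 2.0215316056

2.021532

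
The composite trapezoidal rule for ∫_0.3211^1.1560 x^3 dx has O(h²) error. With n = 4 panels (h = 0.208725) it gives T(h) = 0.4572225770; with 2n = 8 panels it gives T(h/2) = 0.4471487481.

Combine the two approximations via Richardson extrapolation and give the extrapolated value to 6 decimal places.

0.443791

The method has order 2: 2^2 = 4.
Top: 4(0.4471487481) − (0.4572225770) = 1.3313724154
Denominator 4 − 1 = 3.
1.3313724154 ÷ 3 = 0.4437908051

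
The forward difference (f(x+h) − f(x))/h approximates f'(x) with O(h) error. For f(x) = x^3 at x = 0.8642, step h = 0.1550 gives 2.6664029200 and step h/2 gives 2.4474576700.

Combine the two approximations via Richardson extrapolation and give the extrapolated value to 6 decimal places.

r = 1: numerator weight 2, denominator 1.
2^1·A(h/2) = 4.8949153400; minus A(h) gives 2.2285124200.
Divide by 2^1 − 1 = 1.
Result: 2.2285124200

2.228512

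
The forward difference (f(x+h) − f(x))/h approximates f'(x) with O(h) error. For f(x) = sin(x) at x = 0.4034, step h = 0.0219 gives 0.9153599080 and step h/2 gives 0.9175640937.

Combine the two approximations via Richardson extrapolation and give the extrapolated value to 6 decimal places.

0.919768

Error is O(h^1); halving h shrinks it by 2^1 = 2.
Numerator 2*A(h/2) − A(h) = 2*0.9175640937 − 0.9153599080 = 0.9197682794
Divide by 2^1 − 1 = 1.
Extrapolated: 0.9197682794 / 1 = 0.9197682794
Shift from A(h/2): +0.0022041857.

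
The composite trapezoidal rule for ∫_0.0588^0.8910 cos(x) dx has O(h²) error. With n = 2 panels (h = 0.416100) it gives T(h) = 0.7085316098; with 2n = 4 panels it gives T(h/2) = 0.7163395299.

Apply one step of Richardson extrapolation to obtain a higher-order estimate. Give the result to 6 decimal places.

0.718942

The method has order 2: 2^2 = 4.
2^2×A(h/2) = 2.8653581196; minus A(h) gives 2.1568265098.
Extrapolated: 2.1568265098 / 3 = 0.7189421699
Gap between inputs: 7.808e-03; correction applied: +0.0026026400.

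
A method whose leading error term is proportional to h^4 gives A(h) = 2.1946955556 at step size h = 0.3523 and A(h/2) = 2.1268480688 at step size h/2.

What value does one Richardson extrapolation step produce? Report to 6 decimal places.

2.122325

r = 4, so 2^r = 16.
16 × 2.1268480688 − 2.1946955556 = 31.8348735452
R = 31.8348735452/15 = 2.1223249030
Correction |R − A(h/2)| = 4.523e-03; gap |A(h/2) − A(h)| = 6.785e-02.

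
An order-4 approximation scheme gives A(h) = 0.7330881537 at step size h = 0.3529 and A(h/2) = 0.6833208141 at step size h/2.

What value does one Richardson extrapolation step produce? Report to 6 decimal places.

0.680003

Method order is 4; weight 2^4 = 16.
16*0.6833208141 = 10.9331330256; 10.9331330256 − 0.7330881537 = 10.2000448719
Denominator 16 − 1 = 15.
10.2000448719 ÷ 15 = 0.6800029915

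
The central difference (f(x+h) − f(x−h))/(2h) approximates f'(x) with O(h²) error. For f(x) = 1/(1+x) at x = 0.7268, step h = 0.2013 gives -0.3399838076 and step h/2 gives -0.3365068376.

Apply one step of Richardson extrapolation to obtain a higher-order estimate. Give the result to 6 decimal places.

-0.335348

Order 2 gives 2^r = 4 and 2^r − 1 = 3.
Weighted: (-1.3460273504) − (-0.3399838076) = -1.0060435428
(-1.0060435428) ÷ 3 = -0.3353478476
Correction |R − A(h/2)| = 1.159e-03; gap |A(h/2) − A(h)| = 3.477e-03.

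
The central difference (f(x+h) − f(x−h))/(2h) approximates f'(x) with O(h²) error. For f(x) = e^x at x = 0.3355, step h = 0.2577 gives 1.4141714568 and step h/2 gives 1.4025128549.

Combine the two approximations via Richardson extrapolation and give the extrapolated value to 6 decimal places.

Error is O(h^2); halving h shrinks it by 2^2 = 4.
Top: 4(1.4025128549) − (1.4141714568) = 4.1958799628
(4*1.4025128549 − 1.4141714568)/(4 − 1) = 1.3986266543

1.398627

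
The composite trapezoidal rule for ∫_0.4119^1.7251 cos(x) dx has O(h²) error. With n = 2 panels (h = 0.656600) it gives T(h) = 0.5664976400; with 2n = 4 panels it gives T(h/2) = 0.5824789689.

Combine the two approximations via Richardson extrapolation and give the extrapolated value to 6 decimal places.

Error is O(h^2); halving h shrinks it by 2^2 = 4.
4×0.5824789689 = 2.3299158756; 2.3299158756 − 0.5664976400 = 1.7634182356
Divide by 2^2 − 1 = 3.
So the Richardson estimate is 0.5878060785.

0.587806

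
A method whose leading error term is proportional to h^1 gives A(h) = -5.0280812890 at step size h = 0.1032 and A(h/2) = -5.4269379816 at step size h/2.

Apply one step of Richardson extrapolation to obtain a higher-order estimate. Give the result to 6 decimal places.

Order 1 gives 2^r = 2 and 2^r − 1 = 1.
2·(-5.4269379816) − (-5.0280812890) = -5.8257946742
Denominator 2 − 1 = 1.
Result: -5.8257946742

-5.825795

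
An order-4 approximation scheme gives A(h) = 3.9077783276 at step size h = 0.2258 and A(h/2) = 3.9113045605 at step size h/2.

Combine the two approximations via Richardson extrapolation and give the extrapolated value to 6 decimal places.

r = 4, so 2^r = 16.
2^4*A(h/2) = 62.5808729680; minus A(h) gives 58.6730946404.
Denominator 16 − 1 = 15.
R = 58.6730946404/15 = 3.9115396427
Shift from A(h/2): +0.0002350822.

3.911540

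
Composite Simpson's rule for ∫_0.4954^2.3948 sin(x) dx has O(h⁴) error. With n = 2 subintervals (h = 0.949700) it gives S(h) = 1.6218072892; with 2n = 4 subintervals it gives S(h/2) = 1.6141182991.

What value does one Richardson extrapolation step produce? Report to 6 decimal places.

1.613606

Order 4 gives 2^r = 16 and 2^r − 1 = 15.
2^4×A(h/2) = 25.8258927856; minus A(h) gives 24.2040854964.
Divide by 2^4 − 1 = 15.
Result: 1.6136056998
Shift from A(h/2): −0.0005125993.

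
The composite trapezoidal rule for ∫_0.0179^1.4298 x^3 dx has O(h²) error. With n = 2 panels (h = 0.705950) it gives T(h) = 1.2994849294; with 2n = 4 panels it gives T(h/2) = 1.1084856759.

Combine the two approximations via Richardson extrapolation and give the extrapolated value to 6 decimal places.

1.044819

r = 2: numerator weight 4, denominator 3.
4·1.1084856759 = 4.4339427036; 4.4339427036 − 1.2994849294 = 3.1344577742
R = 3.1344577742/3 = 1.0448192581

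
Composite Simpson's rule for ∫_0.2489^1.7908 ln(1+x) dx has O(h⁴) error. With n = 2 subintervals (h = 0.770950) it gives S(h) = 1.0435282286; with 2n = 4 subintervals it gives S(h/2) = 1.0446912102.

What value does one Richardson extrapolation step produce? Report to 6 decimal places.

1.044769

Leading term ∝ h^4; use weight 16 = 2^4.
2^4×A(h/2) = 16.7150593632; minus A(h) gives 15.6715311346.
Divide by 2^4 − 1 = 15.
R = 15.6715311346/15 = 1.0447687423
Correction |R − A(h/2)| = 7.753e-05; gap |A(h/2) − A(h)| = 1.163e-03.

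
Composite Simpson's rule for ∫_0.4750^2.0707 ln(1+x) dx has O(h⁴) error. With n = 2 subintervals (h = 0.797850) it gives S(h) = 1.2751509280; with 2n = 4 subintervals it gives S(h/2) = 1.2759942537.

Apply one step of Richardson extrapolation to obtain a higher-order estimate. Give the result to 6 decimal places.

1.276050

Method order is 4; weight 2^4 = 16.
16*1.2759942537 − 1.2751509280 = 19.1407571312
Denominator 16 − 1 = 15.
Result: 1.2760504754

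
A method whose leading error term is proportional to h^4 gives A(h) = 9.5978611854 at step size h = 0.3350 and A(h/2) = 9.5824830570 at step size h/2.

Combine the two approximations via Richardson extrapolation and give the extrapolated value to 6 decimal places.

9.581458

With r = 4 the leading error scales as h^4, so the weight is 2^4 = 16.
2^4·A(h/2) = 153.3197289120; minus A(h) gives 143.7218677266.
Extrapolated: 143.7218677266 / 15 = 9.5814578484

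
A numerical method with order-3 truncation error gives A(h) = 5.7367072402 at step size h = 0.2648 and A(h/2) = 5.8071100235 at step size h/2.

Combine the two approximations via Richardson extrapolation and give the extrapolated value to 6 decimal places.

5.817168

With r = 3 the leading error scales as h^3, so the weight is 2^3 = 8.
2^3 × A(h/2) = 46.4568801880; minus A(h) gives 40.7201729478.
(8 × 5.8071100235 − 5.7367072402)/(8 − 1) = 5.8171675640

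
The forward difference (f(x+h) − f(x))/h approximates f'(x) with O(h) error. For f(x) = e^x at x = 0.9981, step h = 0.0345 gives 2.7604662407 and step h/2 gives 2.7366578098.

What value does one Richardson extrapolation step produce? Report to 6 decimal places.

2.712849

Order 1 gives 2^r = 2 and 2^r − 1 = 1.
Numerator 2*A(h/2) − A(h) = 2*2.7366578098 − 2.7604662407 = 2.7128493789
Divide by 2^1 − 1 = 1.
Extrapolated: 2.7128493789 / 1 = 2.7128493789
Shift from A(h/2): −0.0238084309.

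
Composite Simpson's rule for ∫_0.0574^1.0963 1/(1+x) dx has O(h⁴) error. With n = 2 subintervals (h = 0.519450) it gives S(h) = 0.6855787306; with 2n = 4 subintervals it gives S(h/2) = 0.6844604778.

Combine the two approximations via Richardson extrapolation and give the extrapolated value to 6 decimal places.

0.684386

Leading term ∝ h^4; use weight 16 = 2^4.
16·0.6844604778 = 10.9513676448; subtract 0.6855787306 → 10.2657889142
Extrapolated: 10.2657889142 / 15 = 0.6843859276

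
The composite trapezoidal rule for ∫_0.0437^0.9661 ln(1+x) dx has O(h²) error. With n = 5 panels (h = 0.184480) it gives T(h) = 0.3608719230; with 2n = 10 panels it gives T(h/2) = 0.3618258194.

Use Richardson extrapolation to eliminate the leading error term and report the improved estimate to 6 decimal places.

With r = 2 the leading error scales as h^2, so the weight is 2^2 = 4.
4·0.3618258194 = 1.4473032776; 1.4473032776 − 0.3608719230 = 1.0864313546
Divide by 2^2 − 1 = 3.
Result: 0.3621437849

0.362144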